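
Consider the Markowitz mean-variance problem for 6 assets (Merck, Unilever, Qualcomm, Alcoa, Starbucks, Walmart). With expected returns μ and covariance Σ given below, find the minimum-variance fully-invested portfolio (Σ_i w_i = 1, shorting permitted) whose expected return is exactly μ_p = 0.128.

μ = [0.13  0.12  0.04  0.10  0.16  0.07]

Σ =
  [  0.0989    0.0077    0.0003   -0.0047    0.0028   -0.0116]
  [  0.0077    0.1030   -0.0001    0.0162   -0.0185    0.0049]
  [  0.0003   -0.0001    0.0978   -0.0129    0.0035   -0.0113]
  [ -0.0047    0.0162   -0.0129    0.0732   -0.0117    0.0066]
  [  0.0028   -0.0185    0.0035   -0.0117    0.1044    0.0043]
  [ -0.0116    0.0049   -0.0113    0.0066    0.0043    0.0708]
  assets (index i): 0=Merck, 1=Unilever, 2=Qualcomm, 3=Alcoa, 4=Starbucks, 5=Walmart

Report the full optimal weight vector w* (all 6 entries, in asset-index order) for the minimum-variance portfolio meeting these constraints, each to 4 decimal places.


0.2103  0.1916  0.0004  0.2043  0.3299  0.0635

u=Σ⁻¹μ = [1.3644  1.1000  0.6570  1.5244  1.7989  0.9896]
v=Σ⁻¹𝟙 = [11.7141  7.6900  13.6374  15.5130  11.2676  15.5575]
a=μᵀu=0.845189  b=𝟙ᵀu=7.434275  c=𝟙ᵀv=75.379595  D=ac−b²=8.441560
λ₁=(c·0.128−b)/D = (75.379595·0.128−7.434275)/8.441560 = 0.262311
λ₂=(a−b·0.128)/D = (0.845189−7.434275·0.128)/8.441560 = -0.012604
w* = 0.262311·u + -0.012604·v:
  w_0 = 0.262311·1.3644 + -0.012604·11.7141 = 0.2103  (Merck)
  w_1 = 0.262311·1.1000 + -0.012604·7.6900 = 0.1916  (Unilever)
  w_2 = 0.262311·0.6570 + -0.012604·13.6374 = 0.0004  (Qualcomm)
  w_3 = 0.262311·1.5244 + -0.012604·15.5130 = 0.2043  (Alcoa)
  w_4 = 0.262311·1.7989 + -0.012604·11.2676 = 0.3299  (Starbucks)
  w_5 = 0.262311·0.9896 + -0.012604·15.5575 = 0.0635  (Walmart)
Σw_i=1.0000  μᵀw=0.1280
σ²=wᵀΣw=λ₁·μ_p+λ₂ = 0.262311·0.128 + -0.012604 = 0.020972 ≈ 0.0210


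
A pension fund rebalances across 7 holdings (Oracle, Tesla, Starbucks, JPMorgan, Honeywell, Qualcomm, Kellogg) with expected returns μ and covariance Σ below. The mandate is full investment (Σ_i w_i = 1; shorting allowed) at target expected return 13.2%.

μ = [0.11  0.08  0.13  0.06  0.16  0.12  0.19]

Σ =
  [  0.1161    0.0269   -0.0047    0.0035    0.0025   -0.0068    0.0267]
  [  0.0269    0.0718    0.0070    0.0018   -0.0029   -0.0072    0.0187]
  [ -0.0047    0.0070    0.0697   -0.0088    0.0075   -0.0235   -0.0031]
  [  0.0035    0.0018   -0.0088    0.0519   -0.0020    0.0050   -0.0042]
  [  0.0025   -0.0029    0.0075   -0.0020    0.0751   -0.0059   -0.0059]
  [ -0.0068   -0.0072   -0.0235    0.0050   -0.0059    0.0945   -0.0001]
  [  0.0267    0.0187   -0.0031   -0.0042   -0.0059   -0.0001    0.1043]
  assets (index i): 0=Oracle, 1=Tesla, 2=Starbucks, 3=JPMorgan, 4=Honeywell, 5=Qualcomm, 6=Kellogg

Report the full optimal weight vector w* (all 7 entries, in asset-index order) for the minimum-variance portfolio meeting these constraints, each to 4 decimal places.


u=Σ⁻¹μ = [0.5475  0.4230  2.5930  1.5845  2.2196  2.0430  1.8741]
v=Σ⁻¹𝟙 = [5.2894  9.2682  21.0224  21.8101  13.9827  16.6250  8.8820]
a=μᵀu=1.482586  b=𝟙ᵀu=11.284613  c=𝟙ᵀv=96.879791  D=ac−b²=16.290086
λ₁=(c·0.132−b)/D = (96.879791·0.132−11.284613)/16.290086 = 0.092297
λ₂=(a−b·0.132)/D = (1.482586−11.284613·0.132)/16.290086 = -0.000429
w* = 0.092297·u + -0.000429·v:
  w_0 = 0.092297·0.5475 + -0.000429·5.2894 = 0.0483  (Oracle)
  w_1 = 0.092297·0.4230 + -0.000429·9.2682 = 0.0351  (Tesla)
  w_2 = 0.092297·2.5930 + -0.000429·21.0224 = 0.2303  (Starbucks)
  w_3 = 0.092297·1.5845 + -0.000429·21.8101 = 0.1369  (JPMorgan)
  w_4 = 0.092297·2.2196 + -0.000429·13.9827 = 0.1989  (Honeywell)
  w_5 = 0.092297·2.0430 + -0.000429·16.6250 = 0.1814  (Qualcomm)
  w_6 = 0.092297·1.8741 + -0.000429·8.8820 = 0.1692  (Kellogg)
Σw_i=1.0000  μᵀw=0.1320
σ²=wᵀΣw=λ₁·μ_p+λ₂ = 0.092297·0.132 + -0.000429 = 0.011754 ≈ 0.0118

0.0483  0.0351  0.2303  0.1369  0.1989  0.1814  0.1692


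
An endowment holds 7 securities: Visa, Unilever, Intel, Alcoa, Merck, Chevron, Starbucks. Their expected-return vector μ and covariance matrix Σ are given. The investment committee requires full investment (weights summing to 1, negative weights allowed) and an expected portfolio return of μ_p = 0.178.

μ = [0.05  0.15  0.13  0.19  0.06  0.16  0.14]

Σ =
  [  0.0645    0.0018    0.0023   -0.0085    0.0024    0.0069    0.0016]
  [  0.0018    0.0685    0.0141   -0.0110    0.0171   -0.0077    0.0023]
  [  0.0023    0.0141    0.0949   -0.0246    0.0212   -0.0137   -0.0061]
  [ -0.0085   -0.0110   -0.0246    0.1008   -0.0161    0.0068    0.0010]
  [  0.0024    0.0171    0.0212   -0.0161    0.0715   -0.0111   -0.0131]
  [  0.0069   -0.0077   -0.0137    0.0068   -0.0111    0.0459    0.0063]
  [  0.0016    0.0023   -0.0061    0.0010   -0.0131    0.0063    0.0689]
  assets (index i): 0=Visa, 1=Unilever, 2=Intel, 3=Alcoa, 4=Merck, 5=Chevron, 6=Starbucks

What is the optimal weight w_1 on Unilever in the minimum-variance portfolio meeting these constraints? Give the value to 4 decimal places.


0.2473

g=Σ⁻¹μ = [0.4474  2.2395  2.1376  2.5907  1.2301  4.0770  1.9595]
h=Σ⁻¹𝟙 = [13.1089  12.1679  13.5439  16.5291  17.1692  25.4480  15.6999]
a=μᵀg=2.128862  b=𝟙ᵀg=14.681682  c=𝟙ᵀh=113.666907  D=ac−b²=26.429389
λ₁=(c·0.178−b)/D = (113.666907·0.178−14.681682)/26.429389 = 0.210032
λ₂=(a−b·0.178)/D = (2.128862−14.681682·0.178)/26.429389 = -0.018331
w* = 0.210032·g + -0.018331·h:
  w_0 = 0.210032·0.4474 + -0.018331·13.1089 = -0.1463  (Visa)
  w_1 = 0.210032·2.2395 + -0.018331·12.1679 = 0.2473  (Unilever)
  w_2 = 0.210032·2.1376 + -0.018331·13.5439 = 0.2007  (Intel)
  w_3 = 0.210032·2.5907 + -0.018331·16.5291 = 0.2411  (Alcoa)
  w_4 = 0.210032·1.2301 + -0.018331·17.1692 = -0.0564  (Merck)
  w_5 = 0.210032·4.0770 + -0.018331·25.4480 = 0.3898  (Chevron)
  w_6 = 0.210032·1.9595 + -0.018331·15.6999 = 0.1238  (Starbucks)
Σw_i=1.0000  μᵀw=0.1780
σ²=wᵀΣw=λ₁·μ_p+λ₂ = 0.210032·0.178 + -0.018331 = 0.019055 ≈ 0.0191


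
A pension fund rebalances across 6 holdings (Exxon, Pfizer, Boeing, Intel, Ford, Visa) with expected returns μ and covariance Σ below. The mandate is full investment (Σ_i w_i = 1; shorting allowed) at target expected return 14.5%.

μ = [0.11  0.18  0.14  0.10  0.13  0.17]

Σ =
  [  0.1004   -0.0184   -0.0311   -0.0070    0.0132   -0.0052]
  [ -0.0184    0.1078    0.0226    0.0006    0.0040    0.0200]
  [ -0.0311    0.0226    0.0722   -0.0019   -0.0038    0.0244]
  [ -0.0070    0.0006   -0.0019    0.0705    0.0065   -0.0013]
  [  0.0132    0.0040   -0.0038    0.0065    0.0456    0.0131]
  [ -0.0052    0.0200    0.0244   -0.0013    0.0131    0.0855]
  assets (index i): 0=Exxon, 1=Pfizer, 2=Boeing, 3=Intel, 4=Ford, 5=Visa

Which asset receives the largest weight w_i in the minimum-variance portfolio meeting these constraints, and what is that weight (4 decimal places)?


Pfizer (0.2194)

x=Σ⁻¹μ = [1.9137  1.2896  2.1908  1.4990  1.8910  0.9109]
y=Σ⁻¹𝟙 = [16.2465  6.8146  18.6476  14.9280  14.9928  3.6981]
a=μᵀx=1.299923  b=𝟙ᵀx=9.694947  c=𝟙ᵀy=75.327596  D=ac−b²=3.928107
λ₁=(c·0.145−b)/D = (75.327596·0.145−9.694947)/3.928107 = 0.312505
λ₂=(a−b·0.145)/D = (1.299923−9.694947·0.145)/3.928107 = -0.026945
w* = 0.312505·x + -0.026945·y:
  w_0 = 0.312505·1.9137 + -0.026945·16.2465 = 0.1603  (Exxon)
  w_1 = 0.312505·1.2896 + -0.026945·6.8146 = 0.2194  (Pfizer)
  w_2 = 0.312505·2.1908 + -0.026945·18.6476 = 0.1822  (Boeing)
  w_3 = 0.312505·1.4990 + -0.026945·14.9280 = 0.0662  (Intel)
  w_4 = 0.312505·1.8910 + -0.026945·14.9928 = 0.1870  (Ford)
  w_5 = 0.312505·0.9109 + -0.026945·3.6981 = 0.1850  (Visa)
Σw_i=1.0000  μᵀw=0.1450
σ²=wᵀΣw=λ₁·μ_p+λ₂ = 0.312505·0.145 + -0.026945 = 0.018368 ≈ 0.0184


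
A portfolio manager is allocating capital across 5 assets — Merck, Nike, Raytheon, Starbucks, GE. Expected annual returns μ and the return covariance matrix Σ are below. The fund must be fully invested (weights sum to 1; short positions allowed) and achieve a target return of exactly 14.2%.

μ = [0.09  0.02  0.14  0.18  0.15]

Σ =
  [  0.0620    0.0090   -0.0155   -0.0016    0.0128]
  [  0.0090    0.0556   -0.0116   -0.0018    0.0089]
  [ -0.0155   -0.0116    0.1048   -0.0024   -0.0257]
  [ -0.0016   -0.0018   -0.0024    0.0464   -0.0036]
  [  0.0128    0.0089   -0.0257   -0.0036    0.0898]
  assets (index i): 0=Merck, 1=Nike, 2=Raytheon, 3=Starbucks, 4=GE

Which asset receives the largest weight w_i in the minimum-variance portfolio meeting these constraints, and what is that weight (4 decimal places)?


Starbucks (0.3769)

x=Σ⁻¹μ = [1.6154  0.3505  2.2552  4.2376  2.2207]
y=Σ⁻¹𝟙 = [15.8820  17.7927  17.6517  24.7230  13.1515]
a=μᵀx=1.563990  b=𝟙ᵀx=10.679338  c=𝟙ᵀy=89.200904  D=ac−b²=25.461109
λ₁=(c·0.142−b)/D = (89.200904·0.142−10.679338)/25.461109 = 0.078048
λ₂=(a−b·0.142)/D = (1.563990−10.679338·0.142)/25.461109 = 0.001867
w* = 0.078048·x + 0.001867·y:
  w_0 = 0.078048·1.6154 + 0.001867·15.8820 = 0.1557  (Merck)
  w_1 = 0.078048·0.3505 + 0.001867·17.7927 = 0.0606  (Nike)
  w_2 = 0.078048·2.2552 + 0.001867·17.6517 = 0.2090  (Raytheon)
  w_3 = 0.078048·4.2376 + 0.001867·24.7230 = 0.3769  (Starbucks)
  w_4 = 0.078048·2.2207 + 0.001867·13.1515 = 0.1979  (GE)
Σw_i=1.0000  μᵀw=0.1420
σ²=wᵀΣw=λ₁·μ_p+λ₂ = 0.078048·0.142 + 0.001867 = 0.012949 ≈ 0.0129


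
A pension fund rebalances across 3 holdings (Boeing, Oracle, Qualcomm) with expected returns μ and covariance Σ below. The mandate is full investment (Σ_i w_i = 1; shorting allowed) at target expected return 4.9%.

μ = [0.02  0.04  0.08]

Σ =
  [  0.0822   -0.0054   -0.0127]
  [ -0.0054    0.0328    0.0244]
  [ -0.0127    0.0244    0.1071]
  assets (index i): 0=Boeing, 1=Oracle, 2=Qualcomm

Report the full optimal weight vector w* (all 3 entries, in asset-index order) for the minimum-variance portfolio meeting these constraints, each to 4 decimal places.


0.2132  0.4553  0.3316

p=Σ⁻¹μ = [0.3914  0.8353  0.6031]
q=Σ⁻¹𝟙 = [14.7848  29.7064  4.3224]
a=μᵀp=0.089485  b=𝟙ᵀp=1.829746  c=𝟙ᵀq=48.813628  D=ac−b²=1.020134
λ₁=(c·0.049−b)/D = (48.813628·0.049−1.829746)/1.020134 = 0.551028
λ₂=(a−b·0.049)/D = (0.089485−1.829746·0.049)/1.020134 = -0.000169
w* = 0.551028·p + -0.000169·q:
  w_0 = 0.551028·0.3914 + -0.000169·14.7848 = 0.2132  (Boeing)
  w_1 = 0.551028·0.8353 + -0.000169·29.7064 = 0.4553  (Oracle)
  w_2 = 0.551028·0.6031 + -0.000169·4.3224 = 0.3316  (Qualcomm)
Σw_i=1.0000  μᵀw=0.0490
σ²=wᵀΣw=λ₁·μ_p+λ₂ = 0.551028·0.049 + -0.000169 = 0.026832 ≈ 0.0268


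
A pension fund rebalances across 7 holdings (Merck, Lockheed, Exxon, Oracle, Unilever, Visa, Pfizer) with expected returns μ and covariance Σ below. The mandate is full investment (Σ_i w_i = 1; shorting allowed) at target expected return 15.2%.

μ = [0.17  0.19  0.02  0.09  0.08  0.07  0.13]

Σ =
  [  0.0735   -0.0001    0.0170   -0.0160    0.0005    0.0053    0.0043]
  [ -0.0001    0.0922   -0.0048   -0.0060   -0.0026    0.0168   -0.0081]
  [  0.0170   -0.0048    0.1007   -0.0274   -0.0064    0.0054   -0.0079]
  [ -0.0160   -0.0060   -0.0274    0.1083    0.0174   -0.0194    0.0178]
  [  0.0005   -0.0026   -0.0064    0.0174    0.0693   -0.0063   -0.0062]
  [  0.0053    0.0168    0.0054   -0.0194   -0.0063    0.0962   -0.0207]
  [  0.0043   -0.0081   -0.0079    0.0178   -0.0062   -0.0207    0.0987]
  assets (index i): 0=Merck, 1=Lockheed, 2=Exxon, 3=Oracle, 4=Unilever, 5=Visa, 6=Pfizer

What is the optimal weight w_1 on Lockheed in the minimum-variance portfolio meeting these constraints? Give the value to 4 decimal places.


0.2953

g=Σ⁻¹μ = [2.3198  2.1669  0.3558  1.0987  1.1817  0.8167  1.4697]
h=Σ⁻¹𝟙 = [11.4851  11.5189  13.2809  12.7308  15.1990  13.3880  13.1063]
a=μᵀg=1.254851  b=𝟙ᵀg=9.409351  c=𝟙ᵀh=90.709029  D=ac−b²=25.290418
λ₁=(c·0.152−b)/D = (90.709029·0.152−9.409351)/25.290418 = 0.173126
λ₂=(a−b·0.152)/D = (1.254851−9.409351·0.152)/25.290418 = -0.006934
w* = 0.173126·g + -0.006934·h:
  w_0 = 0.173126·2.3198 + -0.006934·11.4851 = 0.3220  (Merck)
  w_1 = 0.173126·2.1669 + -0.006934·11.5189 = 0.2953  (Lockheed)
  w_2 = 0.173126·0.3558 + -0.006934·13.2809 = -0.0305  (Exxon)
  w_3 = 0.173126·1.0987 + -0.006934·12.7308 = 0.1019  (Oracle)
  w_4 = 0.173126·1.1817 + -0.006934·15.1990 = 0.0992  (Unilever)
  w_5 = 0.173126·0.8167 + -0.006934·13.3880 = 0.0485  (Visa)
  w_6 = 0.173126·1.4697 + -0.006934·13.1063 = 0.1636  (Pfizer)
Σw_i=1.0000  μᵀw=0.1520
σ²=wᵀΣw=λ₁·μ_p+λ₂ = 0.173126·0.152 + -0.006934 = 0.019381 ≈ 0.0194


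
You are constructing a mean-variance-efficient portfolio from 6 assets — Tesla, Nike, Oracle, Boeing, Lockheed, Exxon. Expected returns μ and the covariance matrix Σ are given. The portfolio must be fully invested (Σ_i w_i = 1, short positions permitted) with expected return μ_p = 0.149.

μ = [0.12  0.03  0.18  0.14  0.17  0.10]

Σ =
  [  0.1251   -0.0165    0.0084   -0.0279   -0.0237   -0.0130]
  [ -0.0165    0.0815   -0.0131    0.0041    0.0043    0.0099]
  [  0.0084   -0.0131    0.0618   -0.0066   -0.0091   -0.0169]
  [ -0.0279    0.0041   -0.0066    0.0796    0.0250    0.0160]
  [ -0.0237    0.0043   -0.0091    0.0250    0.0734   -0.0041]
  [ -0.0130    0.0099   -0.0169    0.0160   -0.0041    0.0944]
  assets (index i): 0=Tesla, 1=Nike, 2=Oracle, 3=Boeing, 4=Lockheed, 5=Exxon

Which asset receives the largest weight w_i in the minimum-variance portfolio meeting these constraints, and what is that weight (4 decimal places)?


Oracle (0.3285)

g=Σ⁻¹μ = [1.8833  0.9342  3.9406  1.3944  2.9847  1.8195]
h=Σ⁻¹𝟙 = [15.7711  16.2645  25.2682  10.7574  18.0446  14.5435]
a=μᵀg=1.847903  b=𝟙ᵀg=12.956712  c=𝟙ᵀh=100.649321  D=ac−b²=18.113826
λ₁=(c·0.149−b)/D = (100.649321·0.149−12.956712)/18.113826 = 0.112623
λ₂=(a−b·0.149)/D = (1.847903−12.956712·0.149)/18.113826 = -0.004563
w* = 0.112623·g + -0.004563·h:
  w_0 = 0.112623·1.8833 + -0.004563·15.7711 = 0.1402  (Tesla)
  w_1 = 0.112623·0.9342 + -0.004563·16.2645 = 0.0310  (Nike)
  w_2 = 0.112623·3.9406 + -0.004563·25.2682 = 0.3285  (Oracle)
  w_3 = 0.112623·1.3944 + -0.004563·10.7574 = 0.1080  (Boeing)
  w_4 = 0.112623·2.9847 + -0.004563·18.0446 = 0.2538  (Lockheed)
  w_5 = 0.112623·1.8195 + -0.004563·14.5435 = 0.1386  (Exxon)
Σw_i=1.0000  μᵀw=0.1490
σ²=wᵀΣw=λ₁·μ_p+λ₂ = 0.112623·0.149 + -0.004563 = 0.012218 ≈ 0.0122


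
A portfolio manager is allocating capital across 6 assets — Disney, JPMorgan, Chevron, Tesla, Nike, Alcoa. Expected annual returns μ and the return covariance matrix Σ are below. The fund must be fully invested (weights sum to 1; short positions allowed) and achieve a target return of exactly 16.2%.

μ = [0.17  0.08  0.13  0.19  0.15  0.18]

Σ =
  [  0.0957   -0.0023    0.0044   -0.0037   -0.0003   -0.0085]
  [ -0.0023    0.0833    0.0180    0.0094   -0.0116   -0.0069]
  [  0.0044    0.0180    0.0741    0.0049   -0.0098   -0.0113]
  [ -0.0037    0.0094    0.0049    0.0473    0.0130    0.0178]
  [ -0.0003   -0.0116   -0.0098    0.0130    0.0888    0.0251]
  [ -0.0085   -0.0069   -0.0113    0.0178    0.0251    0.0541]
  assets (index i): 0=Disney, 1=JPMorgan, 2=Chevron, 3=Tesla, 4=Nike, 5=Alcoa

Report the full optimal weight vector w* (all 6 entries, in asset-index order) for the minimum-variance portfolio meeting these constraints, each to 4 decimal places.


p=Σ⁻¹μ = [2.0680  0.6848  1.8485  2.5328  0.7922  2.9247]
q=Σ⁻¹𝟙 = [12.0810  10.9332  13.2072  9.7419  7.7487  17.7351]
a=μᵀp=1.773149  b=𝟙ᵀp=10.850965  c=𝟙ᵀq=71.447229  D=ac−b²=8.943128
λ₁=(c·0.162−b)/D = (71.447229·0.162−10.850965)/8.943128 = 0.080899
λ₂=(a−b·0.162)/D = (1.773149−10.850965·0.162)/8.943128 = 0.001710
w* = 0.080899·p + 0.001710·q:
  w_0 = 0.080899·2.0680 + 0.001710·12.0810 = 0.1880  (Disney)
  w_1 = 0.080899·0.6848 + 0.001710·10.9332 = 0.0741  (JPMorgan)
  w_2 = 0.080899·1.8485 + 0.001710·13.2072 = 0.1721  (Chevron)
  w_3 = 0.080899·2.5328 + 0.001710·9.7419 = 0.2216  (Tesla)
  w_4 = 0.080899·0.7922 + 0.001710·7.7487 = 0.0773  (Nike)
  w_5 = 0.080899·2.9247 + 0.001710·17.7351 = 0.2669  (Alcoa)
Σw_i=1.0000  μᵀw=0.1620
σ²=wᵀΣw=λ₁·μ_p+λ₂ = 0.080899·0.162 + 0.001710 = 0.014816 ≈ 0.0148

0.1880  0.0741  0.1721  0.2216  0.0773  0.2669


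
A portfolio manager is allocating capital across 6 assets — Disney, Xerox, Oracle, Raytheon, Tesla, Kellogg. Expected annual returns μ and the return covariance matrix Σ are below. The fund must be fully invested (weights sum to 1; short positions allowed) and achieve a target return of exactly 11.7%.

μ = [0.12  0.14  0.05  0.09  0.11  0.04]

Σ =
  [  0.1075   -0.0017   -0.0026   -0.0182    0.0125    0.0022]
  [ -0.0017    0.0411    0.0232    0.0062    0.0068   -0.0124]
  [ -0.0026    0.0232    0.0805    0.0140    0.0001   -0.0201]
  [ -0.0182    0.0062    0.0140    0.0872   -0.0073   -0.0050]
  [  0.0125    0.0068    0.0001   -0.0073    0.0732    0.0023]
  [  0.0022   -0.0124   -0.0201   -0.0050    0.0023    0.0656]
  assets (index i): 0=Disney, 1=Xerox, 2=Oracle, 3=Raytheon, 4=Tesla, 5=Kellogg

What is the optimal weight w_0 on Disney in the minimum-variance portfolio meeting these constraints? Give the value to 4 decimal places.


u=Σ⁻¹μ = [1.2297  3.6356  -0.2979  1.2353  1.0402  1.2221]
v=Σ⁻¹𝟙 = [10.3664  22.5068  9.7369  12.6366  10.3327  22.7349]
a=μᵀu=0.916143  b=𝟙ᵀu=8.065058  c=𝟙ᵀv=88.314335  D=ac−b²=15.863390
λ₁=(c·0.117−b)/D = (88.314335·0.117−8.065058)/15.863390 = 0.142953
λ₂=(a−b·0.117)/D = (0.916143−8.065058·0.117)/15.863390 = -0.001732
w* = 0.142953·u + -0.001732·v:
  w_0 = 0.142953·1.2297 + -0.001732·10.3664 = 0.1578  (Disney)
  w_1 = 0.142953·3.6356 + -0.001732·22.5068 = 0.4808  (Xerox)
  w_2 = 0.142953·-0.2979 + -0.001732·9.7369 = -0.0594  (Oracle)
  w_3 = 0.142953·1.2353 + -0.001732·12.6366 = 0.1547  (Raytheon)
  w_4 = 0.142953·1.0402 + -0.001732·10.3327 = 0.1308  (Tesla)
  w_5 = 0.142953·1.2221 + -0.001732·22.7349 = 0.1353  (Kellogg)
Σw_i=1.0000  μᵀw=0.1170
σ²=wᵀΣw=λ₁·μ_p+λ₂ = 0.142953·0.117 + -0.001732 = 0.014994 ≈ 0.0150

0.1578


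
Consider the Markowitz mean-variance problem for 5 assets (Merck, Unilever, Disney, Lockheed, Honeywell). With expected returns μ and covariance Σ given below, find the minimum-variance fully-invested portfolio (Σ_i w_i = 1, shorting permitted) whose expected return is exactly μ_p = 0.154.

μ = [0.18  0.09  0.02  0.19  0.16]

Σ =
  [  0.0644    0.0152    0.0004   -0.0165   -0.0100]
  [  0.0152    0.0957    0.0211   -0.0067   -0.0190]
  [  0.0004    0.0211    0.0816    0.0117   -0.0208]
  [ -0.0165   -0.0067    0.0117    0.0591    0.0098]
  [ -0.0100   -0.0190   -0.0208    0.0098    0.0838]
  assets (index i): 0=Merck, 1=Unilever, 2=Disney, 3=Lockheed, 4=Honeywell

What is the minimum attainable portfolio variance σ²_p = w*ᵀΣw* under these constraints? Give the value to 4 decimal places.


0.0133

u=Σ⁻¹μ = [3.9272  1.0435  -0.0931  4.0978  2.1122]
v=Σ⁻¹𝟙 = [20.6935  9.3569  11.4408  18.6443  17.1834]
a=μᵀu=1.915481  b=𝟙ᵀu=11.087550  c=𝟙ᵀv=77.319027  D=ac−b²=25.169351
λ₁=(c·0.154−b)/D = (77.319027·0.154−11.087550)/25.169351 = 0.032563
λ₂=(a−b·0.154)/D = (1.915481−11.087550·0.154)/25.169351 = 0.008264
w* = 0.032563·u + 0.008264·v:
  w_0 = 0.032563·3.9272 + 0.008264·20.6935 = 0.2989  (Merck)
  w_1 = 0.032563·1.0435 + 0.008264·9.3569 = 0.1113  (Unilever)
  w_2 = 0.032563·-0.0931 + 0.008264·11.4408 = 0.0915  (Disney)
  w_3 = 0.032563·4.0978 + 0.008264·18.6443 = 0.2875  (Lockheed)
  w_4 = 0.032563·2.1122 + 0.008264·17.1834 = 0.2108  (Honeywell)
Σw_i=1.0000  μᵀw=0.1540
σ²=wᵀΣw=λ₁·μ_p+λ₂ = 0.032563·0.154 + 0.008264 = 0.013279 ≈ 0.0133


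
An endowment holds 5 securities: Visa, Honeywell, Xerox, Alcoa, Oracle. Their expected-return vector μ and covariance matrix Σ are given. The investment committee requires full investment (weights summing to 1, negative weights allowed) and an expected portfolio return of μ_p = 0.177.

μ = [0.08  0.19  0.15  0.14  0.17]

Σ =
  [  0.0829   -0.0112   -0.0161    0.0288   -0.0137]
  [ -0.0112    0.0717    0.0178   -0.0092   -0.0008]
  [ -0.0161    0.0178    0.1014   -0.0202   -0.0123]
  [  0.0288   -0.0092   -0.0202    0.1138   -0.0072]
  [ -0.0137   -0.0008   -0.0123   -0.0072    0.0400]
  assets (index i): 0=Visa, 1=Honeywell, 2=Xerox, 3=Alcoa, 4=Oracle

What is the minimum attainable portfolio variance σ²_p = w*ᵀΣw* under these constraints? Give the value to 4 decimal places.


x=Σ⁻¹μ = [2.2207  2.6772  2.4445  1.7060  6.1229]
y=Σ⁻¹𝟙 = [20.3167  14.5794  17.3898  10.4084  39.4709]
a=μᵀx=2.332708  b=𝟙ᵀx=15.171129  c=𝟙ᵀy=102.165255  D=ac−b²=8.158557
λ₁=(c·0.177−b)/D = (102.165255·0.177−15.171129)/8.158557 = 0.356941
λ₂=(a−b·0.177)/D = (2.332708−15.171129·0.177)/8.158557 = -0.043216
w* = 0.356941·x + -0.043216·y:
  w_0 = 0.356941·2.2207 + -0.043216·20.3167 = -0.0854  (Visa)
  w_1 = 0.356941·2.6772 + -0.043216·14.5794 = 0.3255  (Honeywell)
  w_2 = 0.356941·2.4445 + -0.043216·17.3898 = 0.1210  (Xerox)
  w_3 = 0.356941·1.7060 + -0.043216·10.4084 = 0.1591  (Alcoa)
  w_4 = 0.356941·6.1229 + -0.043216·39.4709 = 0.4797  (Oracle)
Σw_i=1.0000  μᵀw=0.1770
σ²=wᵀΣw=λ₁·μ_p+λ₂ = 0.356941·0.177 + -0.043216 = 0.019962 ≈ 0.0200

0.0200


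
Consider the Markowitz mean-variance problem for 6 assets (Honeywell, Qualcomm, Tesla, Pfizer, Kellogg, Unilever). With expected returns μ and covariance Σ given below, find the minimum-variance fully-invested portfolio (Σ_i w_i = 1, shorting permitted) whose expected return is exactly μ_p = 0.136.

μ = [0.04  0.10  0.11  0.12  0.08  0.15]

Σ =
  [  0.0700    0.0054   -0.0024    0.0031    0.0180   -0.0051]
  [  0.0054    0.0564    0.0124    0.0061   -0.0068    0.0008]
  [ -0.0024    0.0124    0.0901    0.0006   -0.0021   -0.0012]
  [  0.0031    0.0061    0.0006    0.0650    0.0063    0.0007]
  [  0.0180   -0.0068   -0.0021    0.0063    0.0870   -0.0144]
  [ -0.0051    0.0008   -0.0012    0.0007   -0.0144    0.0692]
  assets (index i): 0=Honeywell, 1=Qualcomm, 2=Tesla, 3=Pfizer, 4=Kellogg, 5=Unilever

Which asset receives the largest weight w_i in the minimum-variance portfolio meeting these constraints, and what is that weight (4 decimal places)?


Unilever (0.4426)

u=Σ⁻¹μ = [0.2719  1.4657  1.0790  1.5336  1.2973  2.4439]
v=Σ⁻¹𝟙 = [11.0147  14.4876  9.8503  11.9903  12.6600  17.7791]
a=μᵀu=0.930535  b=𝟙ᵀu=8.091384  c=𝟙ᵀv=77.782029  D=ac−b²=6.908373
λ₁=(c·0.136−b)/D = (77.782029·0.136−8.091384)/6.908373 = 0.359994
λ₂=(a−b·0.136)/D = (0.930535−8.091384·0.136)/6.908373 = -0.024592
w* = 0.359994·u + -0.024592·v:
  w_0 = 0.359994·0.2719 + -0.024592·11.0147 = -0.1730  (Honeywell)
  w_1 = 0.359994·1.4657 + -0.024592·14.4876 = 0.1714  (Qualcomm)
  w_2 = 0.359994·1.0790 + -0.024592·9.8503 = 0.1462  (Tesla)
  w_3 = 0.359994·1.5336 + -0.024592·11.9903 = 0.2572  (Pfizer)
  w_4 = 0.359994·1.2973 + -0.024592·12.6600 = 0.1557  (Kellogg)
  w_5 = 0.359994·2.4439 + -0.024592·17.7791 = 0.4426  (Unilever)
Σw_i=1.0000  μᵀw=0.1360
σ²=wᵀΣw=λ₁·μ_p+λ₂ = 0.359994·0.136 + -0.024592 = 0.024367 ≈ 0.0244


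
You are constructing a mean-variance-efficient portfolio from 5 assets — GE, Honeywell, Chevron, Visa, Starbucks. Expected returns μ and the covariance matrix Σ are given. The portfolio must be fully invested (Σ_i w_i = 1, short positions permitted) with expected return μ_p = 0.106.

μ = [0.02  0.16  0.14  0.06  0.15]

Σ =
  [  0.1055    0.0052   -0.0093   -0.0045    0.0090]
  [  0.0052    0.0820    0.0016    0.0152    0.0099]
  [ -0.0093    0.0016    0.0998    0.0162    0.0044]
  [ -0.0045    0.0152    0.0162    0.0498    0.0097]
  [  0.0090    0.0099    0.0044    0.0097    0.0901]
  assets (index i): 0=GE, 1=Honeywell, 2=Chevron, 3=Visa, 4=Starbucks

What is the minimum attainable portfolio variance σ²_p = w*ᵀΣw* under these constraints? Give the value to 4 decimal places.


p=Σ⁻¹μ = [0.0995  1.7548  1.3264  -0.0260  1.4001]
q=Σ⁻¹𝟙 = [9.8049  7.8448  8.1316  14.5051  7.2987]
a=μᵀp=0.676914  b=𝟙ᵀp=4.554799  c=𝟙ᵀq=47.585055  D=ac−b²=11.464783
λ₁=(c·0.106−b)/D = (47.585055·0.106−4.554799)/11.464783 = 0.042671
λ₂=(a−b·0.106)/D = (0.676914−4.554799·0.106)/11.464783 = 0.016931
w* = 0.042671·p + 0.016931·q:
  w_0 = 0.042671·0.0995 + 0.016931·9.8049 = 0.1702  (GE)
  w_1 = 0.042671·1.7548 + 0.016931·7.8448 = 0.2077  (Honeywell)
  w_2 = 0.042671·1.3264 + 0.016931·8.1316 = 0.1943  (Chevron)
  w_3 = 0.042671·-0.0260 + 0.016931·14.5051 = 0.2445  (Visa)
  w_4 = 0.042671·1.4001 + 0.016931·7.2987 = 0.1833  (Starbucks)
Σw_i=1.0000  μᵀw=0.1060
σ²=wᵀΣw=λ₁·μ_p+λ₂ = 0.042671·0.106 + 0.016931 = 0.021454 ≈ 0.0215

0.0215


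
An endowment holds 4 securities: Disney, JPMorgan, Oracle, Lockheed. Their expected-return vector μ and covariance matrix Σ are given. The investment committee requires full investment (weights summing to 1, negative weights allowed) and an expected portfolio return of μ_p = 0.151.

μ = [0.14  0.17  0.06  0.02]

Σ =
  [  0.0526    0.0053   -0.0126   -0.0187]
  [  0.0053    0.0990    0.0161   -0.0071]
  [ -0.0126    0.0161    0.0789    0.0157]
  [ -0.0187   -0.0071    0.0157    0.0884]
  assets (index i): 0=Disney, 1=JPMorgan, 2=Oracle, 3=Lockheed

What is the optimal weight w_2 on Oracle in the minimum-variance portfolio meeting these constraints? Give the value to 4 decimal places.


0.0286

x=Σ⁻¹μ = [2.9946  1.4927  0.7662  0.8435]
y=Σ⁻¹𝟙 = [26.6405  7.7820  12.2779  15.3922]
a=μᵀx=0.735857  b=𝟙ᵀx=6.097121  c=𝟙ᵀy=62.092497  D=ac−b²=8.516318
λ₁=(c·0.151−b)/D = (62.092497·0.151−6.097121)/8.516318 = 0.385007
λ₂=(a−b·0.151)/D = (0.735857−6.097121·0.151)/8.516318 = -0.021700
w* = 0.385007·x + -0.021700·y:
  w_0 = 0.385007·2.9946 + -0.021700·26.6405 = 0.5748  (Disney)
  w_1 = 0.385007·1.4927 + -0.021700·7.7820 = 0.4058  (JPMorgan)
  w_2 = 0.385007·0.7662 + -0.021700·12.2779 = 0.0286  (Oracle)
  w_3 = 0.385007·0.8435 + -0.021700·15.3922 = -0.0093  (Lockheed)
Σw_i=1.0000  μᵀw=0.1510
σ²=wᵀΣw=λ₁·μ_p+λ₂ = 0.385007·0.151 + -0.021700 = 0.036436 ≈ 0.0364


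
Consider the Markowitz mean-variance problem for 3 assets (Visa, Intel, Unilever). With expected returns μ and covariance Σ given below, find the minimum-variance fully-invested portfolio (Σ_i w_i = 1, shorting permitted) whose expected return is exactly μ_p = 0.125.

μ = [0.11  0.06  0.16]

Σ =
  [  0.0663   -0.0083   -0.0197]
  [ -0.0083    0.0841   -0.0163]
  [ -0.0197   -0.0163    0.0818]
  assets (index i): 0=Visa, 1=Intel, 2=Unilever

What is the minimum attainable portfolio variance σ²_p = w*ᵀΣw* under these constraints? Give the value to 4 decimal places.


0.0187

g=Σ⁻¹μ = [2.7204  1.5478  2.9196]
h=Σ⁻¹𝟙 = [23.8192  18.4345  21.6347]
a=μᵀg=0.859241  b=𝟙ᵀg=7.187737  c=𝟙ᵀh=63.888439  D=ac−b²=3.231965
λ₁=(c·0.125−b)/D = (63.888439·0.125−7.187737)/3.231965 = 0.247007
λ₂=(a−b·0.125)/D = (0.859241−7.187737·0.125)/3.231965 = -0.012137
w* = 0.247007·g + -0.012137·h:
  w_0 = 0.247007·2.7204 + -0.012137·23.8192 = 0.3829  (Visa)
  w_1 = 0.247007·1.5478 + -0.012137·18.4345 = 0.1586  (Intel)
  w_2 = 0.247007·2.9196 + -0.012137·21.6347 = 0.4586  (Unilever)
Σw_i=1.0000  μᵀw=0.1250
σ²=wᵀΣw=λ₁·μ_p+λ₂ = 0.247007·0.125 + -0.012137 = 0.018739 ≈ 0.0187


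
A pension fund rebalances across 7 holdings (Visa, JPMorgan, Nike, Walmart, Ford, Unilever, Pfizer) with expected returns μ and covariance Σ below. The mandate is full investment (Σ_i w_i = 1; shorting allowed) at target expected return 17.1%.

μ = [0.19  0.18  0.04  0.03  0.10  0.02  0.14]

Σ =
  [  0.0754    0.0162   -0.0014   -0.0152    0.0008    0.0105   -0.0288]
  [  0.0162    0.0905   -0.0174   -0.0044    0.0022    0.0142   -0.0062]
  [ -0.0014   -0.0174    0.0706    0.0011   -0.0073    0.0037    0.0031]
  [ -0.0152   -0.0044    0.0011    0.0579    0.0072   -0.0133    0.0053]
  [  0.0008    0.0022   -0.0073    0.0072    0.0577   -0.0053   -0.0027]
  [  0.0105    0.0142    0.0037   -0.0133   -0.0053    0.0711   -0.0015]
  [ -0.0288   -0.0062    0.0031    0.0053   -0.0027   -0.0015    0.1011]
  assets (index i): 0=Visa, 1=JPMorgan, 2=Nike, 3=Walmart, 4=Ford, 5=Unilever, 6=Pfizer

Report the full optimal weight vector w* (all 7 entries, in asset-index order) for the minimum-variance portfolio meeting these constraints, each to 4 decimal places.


0.3954  0.2252  0.0696  0.0097  0.1557  -0.1373  0.2817

p=Σ⁻¹μ = [3.2786  1.8358  1.1559  1.0029  1.7262  -0.2631  2.3855]
q=Σ⁻¹𝟙 = [19.4870  10.3463  17.2164  22.4601  18.0408  14.0886  15.0624]
a=μᵀp=1.531033  b=𝟙ᵀp=11.121909  c=𝟙ᵀq=116.701586  D=ac−b²=54.977111
λ₁=(c·0.171−b)/D = (116.701586·0.171−11.121909)/54.977111 = 0.160686
λ₂=(a−b·0.171)/D = (1.531033−11.121909·0.171)/54.977111 = -0.006745
w* = 0.160686·p + -0.006745·q:
  w_0 = 0.160686·3.2786 + -0.006745·19.4870 = 0.3954  (Visa)
  w_1 = 0.160686·1.8358 + -0.006745·10.3463 = 0.2252  (JPMorgan)
  w_2 = 0.160686·1.1559 + -0.006745·17.2164 = 0.0696  (Nike)
  w_3 = 0.160686·1.0029 + -0.006745·22.4601 = 0.0097  (Walmart)
  w_4 = 0.160686·1.7262 + -0.006745·18.0408 = 0.1557  (Ford)
  w_5 = 0.160686·-0.2631 + -0.006745·14.0886 = -0.1373  (Unilever)
  w_6 = 0.160686·2.3855 + -0.006745·15.0624 = 0.2817  (Pfizer)
Σw_i=1.0000  μᵀw=0.1710
σ²=wᵀΣw=λ₁·μ_p+λ₂ = 0.160686·0.171 + -0.006745 = 0.020732 ≈ 0.0207


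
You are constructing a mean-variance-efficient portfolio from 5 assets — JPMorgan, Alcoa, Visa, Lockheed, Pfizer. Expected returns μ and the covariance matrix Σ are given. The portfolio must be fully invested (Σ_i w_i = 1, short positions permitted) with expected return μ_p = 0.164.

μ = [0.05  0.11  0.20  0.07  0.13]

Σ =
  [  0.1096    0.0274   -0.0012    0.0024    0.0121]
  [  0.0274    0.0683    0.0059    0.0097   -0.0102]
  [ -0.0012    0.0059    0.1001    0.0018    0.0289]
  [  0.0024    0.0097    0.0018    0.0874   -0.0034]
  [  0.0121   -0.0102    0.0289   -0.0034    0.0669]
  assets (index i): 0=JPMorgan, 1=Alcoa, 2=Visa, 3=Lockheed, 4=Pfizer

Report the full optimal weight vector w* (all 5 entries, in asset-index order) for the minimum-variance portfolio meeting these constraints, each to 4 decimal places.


-0.1484  0.3667  0.4408  0.0233  0.3176

u=Σ⁻¹μ = [-0.1517  1.7048  1.4058  0.6514  1.6564]
v=Σ⁻¹𝟙 = [3.9886  13.3549  4.8195  10.3227  14.7051]
a=μᵀu=0.722026  b=𝟙ᵀu=5.266625  c=𝟙ᵀv=47.190850  D=ac−b²=6.335683
λ₁=(c·0.164−b)/D = (47.190850·0.164−5.266625)/6.335683 = 0.390277
λ₂=(a−b·0.164)/D = (0.722026−5.266625·0.164)/6.335683 = -0.022365
w* = 0.390277·u + -0.022365·v:
  w_0 = 0.390277·-0.1517 + -0.022365·3.9886 = -0.1484  (JPMorgan)
  w_1 = 0.390277·1.7048 + -0.022365·13.3549 = 0.3667  (Alcoa)
  w_2 = 0.390277·1.4058 + -0.022365·4.8195 = 0.4408  (Visa)
  w_3 = 0.390277·0.6514 + -0.022365·10.3227 = 0.0233  (Lockheed)
  w_4 = 0.390277·1.6564 + -0.022365·14.7051 = 0.3176  (Pfizer)
Σw_i=1.0000  μᵀw=0.1640
σ²=wᵀΣw=λ₁·μ_p+λ₂ = 0.390277·0.164 + -0.022365 = 0.041640 ≈ 0.0416


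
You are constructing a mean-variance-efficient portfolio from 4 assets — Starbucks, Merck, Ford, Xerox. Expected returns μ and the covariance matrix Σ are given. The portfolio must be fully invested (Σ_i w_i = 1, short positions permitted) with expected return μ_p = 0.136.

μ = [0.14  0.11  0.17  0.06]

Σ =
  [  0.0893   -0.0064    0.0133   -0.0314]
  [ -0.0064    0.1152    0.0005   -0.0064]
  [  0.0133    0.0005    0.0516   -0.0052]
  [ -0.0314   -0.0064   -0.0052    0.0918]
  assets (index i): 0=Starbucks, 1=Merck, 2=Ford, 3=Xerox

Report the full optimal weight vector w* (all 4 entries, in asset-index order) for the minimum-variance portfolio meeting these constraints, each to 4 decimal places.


u=Σ⁻¹μ = [1.7275  1.1207  2.9888  1.4919]
v=Σ⁻¹𝟙 = [15.7306  10.4788  17.0346  17.9693]
a=μᵀu=0.962746  b=𝟙ᵀu=7.328993  c=𝟙ᵀv=61.213344  D=ac−b²=5.218765
λ₁=(c·0.136−b)/D = (61.213344·0.136−7.328993)/5.218765 = 0.190854
λ₂=(a−b·0.136)/D = (0.962746−7.328993·0.136)/5.218765 = -0.006514
w* = 0.190854·u + -0.006514·v:
  w_0 = 0.190854·1.7275 + -0.006514·15.7306 = 0.2272  (Starbucks)
  w_1 = 0.190854·1.1207 + -0.006514·10.4788 = 0.1456  (Merck)
  w_2 = 0.190854·2.9888 + -0.006514·17.0346 = 0.4595  (Ford)
  w_3 = 0.190854·1.4919 + -0.006514·17.9693 = 0.1677  (Xerox)
Σw_i=1.0000  μᵀw=0.1360
σ²=wᵀΣw=λ₁·μ_p+λ₂ = 0.190854·0.136 + -0.006514 = 0.019442 ≈ 0.0194

0.2272  0.1456  0.4595  0.1677


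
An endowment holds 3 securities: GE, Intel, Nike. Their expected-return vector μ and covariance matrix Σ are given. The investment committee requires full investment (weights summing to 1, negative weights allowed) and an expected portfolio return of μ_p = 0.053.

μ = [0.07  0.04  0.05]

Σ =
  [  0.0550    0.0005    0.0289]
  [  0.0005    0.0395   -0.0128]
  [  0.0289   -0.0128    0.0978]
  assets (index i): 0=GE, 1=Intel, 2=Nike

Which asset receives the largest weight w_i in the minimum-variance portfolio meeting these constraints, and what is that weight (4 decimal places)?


u=Σ⁻¹μ = [1.0866  1.1075  0.3351]
v=Σ⁻¹𝟙 = [12.5386  28.4783  10.2470]
a=μᵀu=0.137116  b=𝟙ᵀu=2.529183  c=𝟙ᵀv=51.263880  D=ac−b²=0.632312
λ₁=(c·0.053−b)/D = (51.263880·0.053−2.529183)/0.632312 = 0.297009
λ₂=(a−b·0.053)/D = (0.137116−2.529183·0.053)/0.632312 = 0.004853
w* = 0.297009·u + 0.004853·v:
  w_0 = 0.297009·1.0866 + 0.004853·12.5386 = 0.3836  (GE)
  w_1 = 0.297009·1.1075 + 0.004853·28.4783 = 0.4672  (Intel)
  w_2 = 0.297009·0.3351 + 0.004853·10.2470 = 0.1493  (Nike)
Σw_i=1.0000  μᵀw=0.0530
σ²=wᵀΣw=λ₁·μ_p+λ₂ = 0.297009·0.053 + 0.004853 = 0.020595 ≈ 0.0206

Intel (0.4672)


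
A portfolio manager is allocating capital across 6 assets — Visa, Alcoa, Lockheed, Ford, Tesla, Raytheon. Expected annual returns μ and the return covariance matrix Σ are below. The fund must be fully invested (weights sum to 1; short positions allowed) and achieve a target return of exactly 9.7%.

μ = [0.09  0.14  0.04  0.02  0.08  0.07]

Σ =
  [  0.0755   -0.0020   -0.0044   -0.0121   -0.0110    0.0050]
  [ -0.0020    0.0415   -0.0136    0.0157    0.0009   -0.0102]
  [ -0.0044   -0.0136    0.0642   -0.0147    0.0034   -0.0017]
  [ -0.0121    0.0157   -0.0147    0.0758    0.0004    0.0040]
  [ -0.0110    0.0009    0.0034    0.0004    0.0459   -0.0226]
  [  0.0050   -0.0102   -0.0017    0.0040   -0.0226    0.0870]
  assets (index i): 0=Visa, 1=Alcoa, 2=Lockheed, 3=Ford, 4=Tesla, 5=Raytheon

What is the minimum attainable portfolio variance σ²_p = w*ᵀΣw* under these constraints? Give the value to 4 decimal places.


0.0078

x=Σ⁻¹μ = [1.6579  4.4780  1.5318  -0.2251  2.9452  2.0397]
y=Σ⁻¹𝟙 = [21.4296  33.5775  25.9213  13.2633  35.7399  23.3802]
a=μᵀx=1.211291  b=𝟙ᵀx=12.427433  c=𝟙ᵀy=153.311695  D=ac−b²=31.264061
λ₁=(c·0.097−b)/D = (153.311695·0.097−12.427433)/31.264061 = 0.078166
λ₂=(a−b·0.097)/D = (1.211291−12.427433·0.097)/31.264061 = 0.000186
w* = 0.078166·x + 0.000186·y:
  w_0 = 0.078166·1.6579 + 0.000186·21.4296 = 0.1336  (Visa)
  w_1 = 0.078166·4.4780 + 0.000186·33.5775 = 0.3563  (Alcoa)
  w_2 = 0.078166·1.5318 + 0.000186·25.9213 = 0.1246  (Lockheed)
  w_3 = 0.078166·-0.2251 + 0.000186·13.2633 = -0.0151  (Ford)
  w_4 = 0.078166·2.9452 + 0.000186·35.7399 = 0.2369  (Tesla)
  w_5 = 0.078166·2.0397 + 0.000186·23.3802 = 0.1638  (Raytheon)
Σw_i=1.0000  μᵀw=0.0970
σ²=wᵀΣw=λ₁·μ_p+λ₂ = 0.078166·0.097 + 0.000186 = 0.007769 ≈ 0.0078


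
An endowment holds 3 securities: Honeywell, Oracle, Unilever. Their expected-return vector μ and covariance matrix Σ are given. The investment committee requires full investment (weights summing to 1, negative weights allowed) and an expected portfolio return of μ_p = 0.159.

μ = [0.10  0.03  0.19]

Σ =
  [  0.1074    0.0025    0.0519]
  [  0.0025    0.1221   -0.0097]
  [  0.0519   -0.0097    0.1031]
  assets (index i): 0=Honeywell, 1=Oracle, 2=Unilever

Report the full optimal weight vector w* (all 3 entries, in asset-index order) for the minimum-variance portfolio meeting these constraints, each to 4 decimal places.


x=Σ⁻¹μ = [0.0178  0.3940  1.8710]
y=Σ⁻¹𝟙 = [5.3196  8.7040  7.8404]
a=μᵀx=0.369085  b=𝟙ᵀx=2.282747  c=𝟙ᵀy=21.863914  D=ac−b²=2.858703
λ₁=(c·0.159−b)/D = (21.863914·0.159−2.282747)/2.858703 = 0.417537
λ₂=(a−b·0.159)/D = (0.369085−2.282747·0.159)/2.858703 = 0.002144
w* = 0.417537·x + 0.002144·y:
  w_0 = 0.417537·0.0178 + 0.002144·5.3196 = 0.0188  (Honeywell)
  w_1 = 0.417537·0.3940 + 0.002144·8.7040 = 0.1832  (Oracle)
  w_2 = 0.417537·1.8710 + 0.002144·7.8404 = 0.7980  (Unilever)
Σw_i=1.0000  μᵀw=0.1590
σ²=wᵀΣw=λ₁·μ_p+λ₂ = 0.417537·0.159 + 0.002144 = 0.068532 ≈ 0.0685

0.0188  0.1832  0.7980


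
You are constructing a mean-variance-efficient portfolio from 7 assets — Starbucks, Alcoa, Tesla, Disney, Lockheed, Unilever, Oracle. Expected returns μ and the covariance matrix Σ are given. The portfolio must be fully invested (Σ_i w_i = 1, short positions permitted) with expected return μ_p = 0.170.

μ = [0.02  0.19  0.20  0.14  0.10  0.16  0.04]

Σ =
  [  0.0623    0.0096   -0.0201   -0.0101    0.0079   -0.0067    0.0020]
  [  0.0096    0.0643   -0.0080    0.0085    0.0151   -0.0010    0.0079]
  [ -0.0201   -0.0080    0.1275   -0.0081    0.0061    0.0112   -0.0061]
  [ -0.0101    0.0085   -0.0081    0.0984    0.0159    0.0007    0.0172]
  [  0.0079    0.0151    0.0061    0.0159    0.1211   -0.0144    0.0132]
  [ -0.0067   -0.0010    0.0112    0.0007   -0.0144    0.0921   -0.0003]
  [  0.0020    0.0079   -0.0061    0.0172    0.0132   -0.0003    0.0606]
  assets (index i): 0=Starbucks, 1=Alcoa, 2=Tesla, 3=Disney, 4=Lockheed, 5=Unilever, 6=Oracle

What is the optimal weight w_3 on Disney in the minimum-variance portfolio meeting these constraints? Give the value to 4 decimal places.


0.1603

g=Σ⁻¹μ = [0.8172  2.8228  1.7977  1.3430  0.3505  1.6533  -0.0033]
h=Σ⁻¹𝟙 = [20.0830  10.5335  11.6498  9.4387  3.8587  11.5877  12.1762]
a=μᵀg=1.399696  b=𝟙ᵀg=8.781335  c=𝟙ᵀh=79.327524  D=ac−b²=33.922576
λ₁=(c·0.170−b)/D = (79.327524·0.170−8.781335)/33.922576 = 0.138679
λ₂=(a−b·0.170)/D = (1.399696−8.781335·0.170)/33.922576 = -0.002745
w* = 0.138679·g + -0.002745·h:
  w_0 = 0.138679·0.8172 + -0.002745·20.0830 = 0.0582  (Starbucks)
  w_1 = 0.138679·2.8228 + -0.002745·10.5335 = 0.3625  (Alcoa)
  w_2 = 0.138679·1.7977 + -0.002745·11.6498 = 0.2173  (Tesla)
  w_3 = 0.138679·1.3430 + -0.002745·9.4387 = 0.1603  (Disney)
  w_4 = 0.138679·0.3505 + -0.002745·3.8587 = 0.0380  (Lockheed)
  w_5 = 0.138679·1.6533 + -0.002745·11.5877 = 0.1975  (Unilever)
  w_6 = 0.138679·-0.0033 + -0.002745·12.1762 = -0.0339  (Oracle)
Σw_i=1.0000  μᵀw=0.1700
σ²=wᵀΣw=λ₁·μ_p+λ₂ = 0.138679·0.170 + -0.002745 = 0.020830 ≈ 0.0208


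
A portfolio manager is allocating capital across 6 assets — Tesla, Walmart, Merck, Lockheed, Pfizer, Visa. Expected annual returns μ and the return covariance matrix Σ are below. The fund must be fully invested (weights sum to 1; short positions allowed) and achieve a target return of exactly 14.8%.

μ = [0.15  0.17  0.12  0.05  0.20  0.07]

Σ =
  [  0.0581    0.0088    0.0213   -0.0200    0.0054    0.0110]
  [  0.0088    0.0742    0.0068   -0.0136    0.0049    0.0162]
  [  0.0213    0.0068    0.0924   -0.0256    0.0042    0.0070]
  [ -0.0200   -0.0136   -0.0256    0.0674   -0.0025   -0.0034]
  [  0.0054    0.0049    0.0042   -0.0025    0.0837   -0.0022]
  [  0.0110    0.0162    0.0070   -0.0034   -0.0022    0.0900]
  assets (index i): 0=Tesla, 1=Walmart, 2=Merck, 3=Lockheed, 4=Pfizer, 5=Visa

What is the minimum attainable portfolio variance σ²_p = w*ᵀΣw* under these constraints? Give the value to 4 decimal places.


0.0159

u=Σ⁻¹μ = [2.4453  2.1694  1.1396  2.4240  2.1237  0.1433]
v=Σ⁻¹𝟙 = [18.1129  13.1916  12.5427  28.3700  10.4052  6.8734]
a=μᵀu=1.428320  b=𝟙ᵀu=10.445315  c=𝟙ᵀv=89.495856  D=ac−b²=18.724130
λ₁=(c·0.148−b)/D = (89.495856·0.148−10.445315)/18.724130 = 0.149543
λ₂=(a−b·0.148)/D = (1.428320−10.445315·0.148)/18.724130 = -0.006280
w* = 0.149543·u + -0.006280·v:
  w_0 = 0.149543·2.4453 + -0.006280·18.1129 = 0.2519  (Tesla)
  w_1 = 0.149543·2.1694 + -0.006280·13.1916 = 0.2416  (Walmart)
  w_2 = 0.149543·1.1396 + -0.006280·12.5427 = 0.0916  (Merck)
  w_3 = 0.149543·2.4240 + -0.006280·28.3700 = 0.1843  (Lockheed)
  w_4 = 0.149543·2.1237 + -0.006280·10.4052 = 0.2522  (Pfizer)
  w_5 = 0.149543·0.1433 + -0.006280·6.8734 = -0.0217  (Visa)
Σw_i=1.0000  μᵀw=0.1480
σ²=wᵀΣw=λ₁·μ_p+λ₂ = 0.149543·0.148 + -0.006280 = 0.015852 ≈ 0.0159
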